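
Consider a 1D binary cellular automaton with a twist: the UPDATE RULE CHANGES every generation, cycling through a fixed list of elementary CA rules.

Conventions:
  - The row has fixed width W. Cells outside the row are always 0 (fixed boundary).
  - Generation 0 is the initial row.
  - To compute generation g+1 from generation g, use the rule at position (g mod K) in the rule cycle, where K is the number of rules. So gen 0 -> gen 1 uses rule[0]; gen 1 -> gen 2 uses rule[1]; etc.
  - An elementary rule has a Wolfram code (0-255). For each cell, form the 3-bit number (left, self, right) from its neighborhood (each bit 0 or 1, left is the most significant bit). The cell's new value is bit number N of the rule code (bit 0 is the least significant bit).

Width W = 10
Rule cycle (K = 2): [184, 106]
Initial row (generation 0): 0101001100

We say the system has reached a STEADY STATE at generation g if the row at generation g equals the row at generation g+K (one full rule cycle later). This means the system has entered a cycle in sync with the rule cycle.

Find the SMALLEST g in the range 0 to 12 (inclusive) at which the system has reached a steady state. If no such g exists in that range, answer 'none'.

Gen 0: 0101001100
Gen 1 (rule 184): 0010101010
Gen 2 (rule 106): 0101010100
Gen 3 (rule 184): 0010101010
Gen 4 (rule 106): 0101010100
Gen 5 (rule 184): 0010101010
Gen 6 (rule 106): 0101010100
Gen 7 (rule 184): 0010101010
Gen 8 (rule 106): 0101010100
Gen 9 (rule 184): 0010101010
Gen 10 (rule 106): 0101010100
Gen 11 (rule 184): 0010101010
Gen 12 (rule 106): 0101010100
Gen 13 (rule 184): 0010101010
Gen 14 (rule 106): 0101010100

Answer: 1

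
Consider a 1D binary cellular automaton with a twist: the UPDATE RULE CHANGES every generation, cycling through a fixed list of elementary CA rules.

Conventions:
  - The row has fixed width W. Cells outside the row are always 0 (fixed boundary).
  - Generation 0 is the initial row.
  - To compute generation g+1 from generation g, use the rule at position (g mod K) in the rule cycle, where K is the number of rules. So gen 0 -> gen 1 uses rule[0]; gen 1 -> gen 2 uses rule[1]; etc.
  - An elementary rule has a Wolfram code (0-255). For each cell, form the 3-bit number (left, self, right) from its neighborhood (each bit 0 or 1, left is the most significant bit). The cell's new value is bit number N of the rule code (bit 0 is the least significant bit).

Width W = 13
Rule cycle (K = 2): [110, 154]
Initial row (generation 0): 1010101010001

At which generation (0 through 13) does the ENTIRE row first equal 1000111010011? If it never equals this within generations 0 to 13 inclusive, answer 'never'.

Answer: 9

Derivation:
Gen 0: 1010101010001
Gen 1 (rule 110): 1111111110011
Gen 2 (rule 154): 1111111101110
Gen 3 (rule 110): 1000000111010
Gen 4 (rule 154): 0100001110001
Gen 5 (rule 110): 1100011010011
Gen 6 (rule 154): 1010110001110
Gen 7 (rule 110): 1111110011010
Gen 8 (rule 154): 1111101110001
Gen 9 (rule 110): 1000111010011
Gen 10 (rule 154): 0101110001110
Gen 11 (rule 110): 1111010011010
Gen 12 (rule 154): 1110001110001
Gen 13 (rule 110): 1010011010011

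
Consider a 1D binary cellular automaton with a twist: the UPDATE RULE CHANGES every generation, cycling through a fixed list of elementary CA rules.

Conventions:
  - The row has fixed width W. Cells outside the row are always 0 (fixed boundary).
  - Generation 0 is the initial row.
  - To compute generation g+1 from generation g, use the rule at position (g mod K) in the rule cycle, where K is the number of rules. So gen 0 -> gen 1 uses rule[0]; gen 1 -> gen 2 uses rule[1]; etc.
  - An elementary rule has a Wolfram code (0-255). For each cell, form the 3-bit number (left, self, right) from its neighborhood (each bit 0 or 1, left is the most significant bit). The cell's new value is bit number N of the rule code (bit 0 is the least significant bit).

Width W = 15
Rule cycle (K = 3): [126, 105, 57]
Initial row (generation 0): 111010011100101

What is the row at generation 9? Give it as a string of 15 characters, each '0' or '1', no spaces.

Answer: 011110100101000

Derivation:
Gen 0: 111010011100101
Gen 1 (rule 126): 101111110111111
Gen 2 (rule 105): 011000011100001
Gen 3 (rule 57): 010111010011100
Gen 4 (rule 126): 111101111110110
Gen 5 (rule 105): 100111000011110
Gen 6 (rule 57): 010100111010001
Gen 7 (rule 126): 111111101111011
Gen 8 (rule 105): 100000111001111
Gen 9 (rule 57): 011110100101000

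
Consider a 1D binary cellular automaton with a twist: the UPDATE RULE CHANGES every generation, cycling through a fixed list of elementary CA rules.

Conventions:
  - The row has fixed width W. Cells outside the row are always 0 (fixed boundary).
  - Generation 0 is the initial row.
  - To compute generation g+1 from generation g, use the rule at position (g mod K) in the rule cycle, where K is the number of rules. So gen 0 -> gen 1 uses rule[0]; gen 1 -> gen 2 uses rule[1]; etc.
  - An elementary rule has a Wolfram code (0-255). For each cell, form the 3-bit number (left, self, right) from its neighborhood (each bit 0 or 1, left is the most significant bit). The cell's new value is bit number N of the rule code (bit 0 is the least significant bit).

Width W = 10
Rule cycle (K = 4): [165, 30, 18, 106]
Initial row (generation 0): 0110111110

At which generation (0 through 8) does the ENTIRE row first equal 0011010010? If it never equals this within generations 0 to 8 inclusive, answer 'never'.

Answer: 2

Derivation:
Gen 0: 0110111110
Gen 1 (rule 165): 0001011100
Gen 2 (rule 30): 0011010010
Gen 3 (rule 18): 0100001101
Gen 4 (rule 106): 1000011110
Gen 5 (rule 165): 1011001100
Gen 6 (rule 30): 1010111010
Gen 7 (rule 18): 0000000001
Gen 8 (rule 106): 0000000010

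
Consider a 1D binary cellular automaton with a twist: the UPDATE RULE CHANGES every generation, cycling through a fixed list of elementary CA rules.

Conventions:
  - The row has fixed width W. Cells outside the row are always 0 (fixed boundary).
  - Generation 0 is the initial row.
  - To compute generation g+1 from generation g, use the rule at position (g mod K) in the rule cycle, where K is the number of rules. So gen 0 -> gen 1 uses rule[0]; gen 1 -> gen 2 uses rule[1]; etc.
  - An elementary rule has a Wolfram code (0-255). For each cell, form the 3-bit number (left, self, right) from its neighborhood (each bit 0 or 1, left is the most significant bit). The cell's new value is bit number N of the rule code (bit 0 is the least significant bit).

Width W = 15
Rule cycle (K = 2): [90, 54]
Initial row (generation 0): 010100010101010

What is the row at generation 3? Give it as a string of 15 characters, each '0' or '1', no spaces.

Gen 0: 010100010101010
Gen 1 (rule 90): 100010100000001
Gen 2 (rule 54): 110111110000011
Gen 3 (rule 90): 110100011000111

Answer: 110100011000111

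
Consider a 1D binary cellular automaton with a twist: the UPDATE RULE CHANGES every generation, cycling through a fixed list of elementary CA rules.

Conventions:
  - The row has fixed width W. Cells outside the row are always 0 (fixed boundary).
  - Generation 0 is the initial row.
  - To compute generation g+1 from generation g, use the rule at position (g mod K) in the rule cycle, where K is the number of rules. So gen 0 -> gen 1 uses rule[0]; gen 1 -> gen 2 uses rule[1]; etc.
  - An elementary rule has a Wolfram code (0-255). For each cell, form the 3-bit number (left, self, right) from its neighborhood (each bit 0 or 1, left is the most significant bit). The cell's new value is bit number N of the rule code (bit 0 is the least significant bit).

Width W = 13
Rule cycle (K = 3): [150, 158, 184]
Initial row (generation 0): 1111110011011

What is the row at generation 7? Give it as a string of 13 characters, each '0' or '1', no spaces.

Gen 0: 1111110011011
Gen 1 (rule 150): 0111101100000
Gen 2 (rule 158): 1111001010000
Gen 3 (rule 184): 1110100101000
Gen 4 (rule 150): 0100111101100
Gen 5 (rule 158): 1111111001010
Gen 6 (rule 184): 1111110100101
Gen 7 (rule 150): 0111100111101

Answer: 0111100111101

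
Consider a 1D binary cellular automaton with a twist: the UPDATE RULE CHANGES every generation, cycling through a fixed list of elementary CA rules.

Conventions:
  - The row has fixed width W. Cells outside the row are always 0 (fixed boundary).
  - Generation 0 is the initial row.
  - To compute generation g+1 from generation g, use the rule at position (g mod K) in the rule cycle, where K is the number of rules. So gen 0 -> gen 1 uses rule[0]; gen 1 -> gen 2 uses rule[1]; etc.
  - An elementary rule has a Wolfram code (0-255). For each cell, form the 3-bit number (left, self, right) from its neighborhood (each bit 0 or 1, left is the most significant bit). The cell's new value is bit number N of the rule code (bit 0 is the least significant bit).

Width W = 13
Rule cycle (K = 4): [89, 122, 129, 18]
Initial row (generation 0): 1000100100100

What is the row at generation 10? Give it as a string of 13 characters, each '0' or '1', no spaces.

Gen 0: 1000100100100
Gen 1 (rule 89): 0110010010011
Gen 2 (rule 122): 1111101101111
Gen 3 (rule 129): 0111000000110
Gen 4 (rule 18): 1000100001001
Gen 5 (rule 89): 0110011100100
Gen 6 (rule 122): 1111110111010
Gen 7 (rule 129): 0111100010000
Gen 8 (rule 18): 1000010101000
Gen 9 (rule 89): 0111000000111
Gen 10 (rule 122): 1101100001101

Answer: 1101100001101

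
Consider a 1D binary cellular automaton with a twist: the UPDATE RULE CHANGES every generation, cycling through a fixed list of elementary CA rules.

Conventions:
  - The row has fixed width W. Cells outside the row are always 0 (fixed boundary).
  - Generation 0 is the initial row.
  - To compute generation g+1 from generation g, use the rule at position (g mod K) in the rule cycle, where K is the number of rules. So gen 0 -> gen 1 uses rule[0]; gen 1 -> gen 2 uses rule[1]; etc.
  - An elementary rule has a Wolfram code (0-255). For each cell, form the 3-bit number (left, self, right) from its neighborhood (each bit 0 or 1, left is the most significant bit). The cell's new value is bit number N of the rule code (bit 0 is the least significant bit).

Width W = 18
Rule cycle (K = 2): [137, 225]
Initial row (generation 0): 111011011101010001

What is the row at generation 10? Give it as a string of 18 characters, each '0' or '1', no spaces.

Gen 0: 111011011101010001
Gen 1 (rule 137): 110010011000000100
Gen 2 (rule 225): 010000001011110001
Gen 3 (rule 137): 000111100011100100
Gen 4 (rule 225): 110011101001100001
Gen 5 (rule 137): 100011000001001100
Gen 6 (rule 225): 001001011100000101
Gen 7 (rule 137): 100000011001110000
Gen 8 (rule 225): 001111001000110111
Gen 9 (rule 137): 101110000010100110
Gen 10 (rule 225): 010110111001000010

Answer: 010110111001000010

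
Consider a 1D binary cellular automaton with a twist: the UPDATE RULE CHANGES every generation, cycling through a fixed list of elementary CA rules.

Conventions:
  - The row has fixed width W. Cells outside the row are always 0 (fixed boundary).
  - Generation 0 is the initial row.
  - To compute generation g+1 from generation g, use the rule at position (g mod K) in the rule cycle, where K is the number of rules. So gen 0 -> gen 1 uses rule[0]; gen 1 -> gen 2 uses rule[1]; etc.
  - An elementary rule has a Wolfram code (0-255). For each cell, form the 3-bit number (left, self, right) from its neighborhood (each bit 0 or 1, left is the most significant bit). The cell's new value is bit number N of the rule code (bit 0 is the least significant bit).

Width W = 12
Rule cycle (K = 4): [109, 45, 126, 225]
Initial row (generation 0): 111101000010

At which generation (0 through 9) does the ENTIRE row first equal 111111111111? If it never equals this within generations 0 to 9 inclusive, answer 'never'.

Gen 0: 111101000010
Gen 1 (rule 109): 100111011010
Gen 2 (rule 45): 100100110110
Gen 3 (rule 126): 111111111111
Gen 4 (rule 225): 011111111111
Gen 5 (rule 109): 010000000001
Gen 6 (rule 45): 010111111101
Gen 7 (rule 126): 111100000111
Gen 8 (rule 225): 011101110011
Gen 9 (rule 109): 010111010011

Answer: 3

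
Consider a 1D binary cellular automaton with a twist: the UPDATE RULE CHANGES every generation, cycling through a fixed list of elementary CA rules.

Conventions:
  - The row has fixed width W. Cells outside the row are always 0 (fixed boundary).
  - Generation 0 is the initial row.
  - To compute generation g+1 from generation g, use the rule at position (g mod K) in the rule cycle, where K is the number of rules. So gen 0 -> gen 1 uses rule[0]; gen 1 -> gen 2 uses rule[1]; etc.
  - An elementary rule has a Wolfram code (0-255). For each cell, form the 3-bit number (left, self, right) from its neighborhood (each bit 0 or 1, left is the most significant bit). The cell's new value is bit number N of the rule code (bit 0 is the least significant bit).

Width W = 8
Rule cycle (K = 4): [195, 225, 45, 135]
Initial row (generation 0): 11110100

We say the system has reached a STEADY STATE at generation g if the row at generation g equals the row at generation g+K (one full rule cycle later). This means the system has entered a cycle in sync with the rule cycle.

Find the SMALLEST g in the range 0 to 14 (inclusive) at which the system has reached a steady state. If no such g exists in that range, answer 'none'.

Gen 0: 11110100
Gen 1 (rule 195): 01110001
Gen 2 (rule 225): 00110100
Gen 3 (rule 45): 10101101
Gen 4 (rule 135): 10100001
Gen 5 (rule 195): 00001110
Gen 6 (rule 225): 11100110
Gen 7 (rule 45): 10000100
Gen 8 (rule 135): 10111101
Gen 9 (rule 195): 00011100
Gen 10 (rule 225): 11001101
Gen 11 (rule 45): 10001011
Gen 12 (rule 135): 10111000
Gen 13 (rule 195): 00011011
Gen 14 (rule 225): 11001101
Gen 15 (rule 45): 10001011
Gen 16 (rule 135): 10111000
Gen 17 (rule 195): 00011011
Gen 18 (rule 225): 11001101

Answer: 10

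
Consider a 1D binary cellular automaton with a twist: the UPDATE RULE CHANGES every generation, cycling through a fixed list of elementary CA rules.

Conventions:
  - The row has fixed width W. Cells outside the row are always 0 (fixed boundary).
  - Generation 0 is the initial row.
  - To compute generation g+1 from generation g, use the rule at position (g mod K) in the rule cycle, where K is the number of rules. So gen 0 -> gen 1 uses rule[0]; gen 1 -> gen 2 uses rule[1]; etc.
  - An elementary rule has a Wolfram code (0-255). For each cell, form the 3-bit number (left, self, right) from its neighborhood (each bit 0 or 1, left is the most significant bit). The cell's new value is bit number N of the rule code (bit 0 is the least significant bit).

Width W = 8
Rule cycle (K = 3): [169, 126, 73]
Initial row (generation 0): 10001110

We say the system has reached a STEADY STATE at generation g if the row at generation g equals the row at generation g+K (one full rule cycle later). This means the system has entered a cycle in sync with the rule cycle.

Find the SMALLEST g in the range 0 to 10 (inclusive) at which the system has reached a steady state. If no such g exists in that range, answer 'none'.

Gen 0: 10001110
Gen 1 (rule 169): 00101100
Gen 2 (rule 126): 01111110
Gen 3 (rule 73): 01000010
Gen 4 (rule 169): 00011000
Gen 5 (rule 126): 00111100
Gen 6 (rule 73): 10100101
Gen 7 (rule 169): 01000010
Gen 8 (rule 126): 11100111
Gen 9 (rule 73): 10100101
Gen 10 (rule 169): 01000010
Gen 11 (rule 126): 11100111
Gen 12 (rule 73): 10100101
Gen 13 (rule 169): 01000010

Answer: 6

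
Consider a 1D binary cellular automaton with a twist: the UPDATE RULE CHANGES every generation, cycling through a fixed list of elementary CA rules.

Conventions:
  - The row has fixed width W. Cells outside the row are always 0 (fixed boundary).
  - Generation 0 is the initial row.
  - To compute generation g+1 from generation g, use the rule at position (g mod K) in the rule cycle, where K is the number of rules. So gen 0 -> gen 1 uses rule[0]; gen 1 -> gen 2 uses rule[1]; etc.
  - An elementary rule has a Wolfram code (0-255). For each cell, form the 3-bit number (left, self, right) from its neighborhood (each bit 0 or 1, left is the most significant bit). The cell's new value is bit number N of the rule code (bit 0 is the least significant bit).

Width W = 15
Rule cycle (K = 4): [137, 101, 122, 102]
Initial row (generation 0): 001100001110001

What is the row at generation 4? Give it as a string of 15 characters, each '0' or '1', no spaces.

Gen 0: 001100001110001
Gen 1 (rule 137): 101001101100100
Gen 2 (rule 101): 111000110100101
Gen 3 (rule 122): 101101111011010
Gen 4 (rule 102): 110110001101110

Answer: 110110001101110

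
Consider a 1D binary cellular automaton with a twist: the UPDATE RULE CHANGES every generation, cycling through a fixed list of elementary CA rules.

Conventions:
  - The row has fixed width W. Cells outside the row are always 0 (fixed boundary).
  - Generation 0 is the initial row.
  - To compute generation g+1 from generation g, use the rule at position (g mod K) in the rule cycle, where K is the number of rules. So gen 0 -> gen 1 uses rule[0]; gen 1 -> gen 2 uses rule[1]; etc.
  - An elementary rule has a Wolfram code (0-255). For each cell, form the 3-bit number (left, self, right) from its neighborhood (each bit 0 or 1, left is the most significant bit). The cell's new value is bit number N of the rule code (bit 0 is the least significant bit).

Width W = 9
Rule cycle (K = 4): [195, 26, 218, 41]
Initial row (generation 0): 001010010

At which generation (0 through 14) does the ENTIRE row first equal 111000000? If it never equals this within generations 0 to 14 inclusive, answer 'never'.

Answer: never

Derivation:
Gen 0: 001010010
Gen 1 (rule 195): 110000100
Gen 2 (rule 26): 101001010
Gen 3 (rule 218): 000110001
Gen 4 (rule 41): 110100100
Gen 5 (rule 195): 010001001
Gen 6 (rule 26): 101010110
Gen 7 (rule 218): 000000111
Gen 8 (rule 41): 111110100
Gen 9 (rule 195): 011110001
Gen 10 (rule 26): 110001010
Gen 11 (rule 218): 111010001
Gen 12 (rule 41): 100100100
Gen 13 (rule 195): 001001001
Gen 14 (rule 26): 010110110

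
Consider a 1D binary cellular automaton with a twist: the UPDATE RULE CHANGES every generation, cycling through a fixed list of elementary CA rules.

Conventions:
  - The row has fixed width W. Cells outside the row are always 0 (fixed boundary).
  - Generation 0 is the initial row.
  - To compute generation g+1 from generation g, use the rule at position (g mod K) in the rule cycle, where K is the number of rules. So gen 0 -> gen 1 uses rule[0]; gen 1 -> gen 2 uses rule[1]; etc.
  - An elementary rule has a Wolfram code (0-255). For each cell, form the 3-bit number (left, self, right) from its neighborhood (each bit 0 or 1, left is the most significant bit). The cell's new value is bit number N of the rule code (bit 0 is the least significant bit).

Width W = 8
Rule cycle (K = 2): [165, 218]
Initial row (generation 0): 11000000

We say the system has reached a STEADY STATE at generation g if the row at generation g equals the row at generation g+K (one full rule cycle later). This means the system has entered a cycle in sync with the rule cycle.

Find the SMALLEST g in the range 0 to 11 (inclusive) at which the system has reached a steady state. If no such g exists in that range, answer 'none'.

Answer: 4

Derivation:
Gen 0: 11000000
Gen 1 (rule 165): 00011111
Gen 2 (rule 218): 00111111
Gen 3 (rule 165): 10011110
Gen 4 (rule 218): 01111111
Gen 5 (rule 165): 00111110
Gen 6 (rule 218): 01111111
Gen 7 (rule 165): 00111110
Gen 8 (rule 218): 01111111
Gen 9 (rule 165): 00111110
Gen 10 (rule 218): 01111111
Gen 11 (rule 165): 00111110
Gen 12 (rule 218): 01111111
Gen 13 (rule 165): 00111110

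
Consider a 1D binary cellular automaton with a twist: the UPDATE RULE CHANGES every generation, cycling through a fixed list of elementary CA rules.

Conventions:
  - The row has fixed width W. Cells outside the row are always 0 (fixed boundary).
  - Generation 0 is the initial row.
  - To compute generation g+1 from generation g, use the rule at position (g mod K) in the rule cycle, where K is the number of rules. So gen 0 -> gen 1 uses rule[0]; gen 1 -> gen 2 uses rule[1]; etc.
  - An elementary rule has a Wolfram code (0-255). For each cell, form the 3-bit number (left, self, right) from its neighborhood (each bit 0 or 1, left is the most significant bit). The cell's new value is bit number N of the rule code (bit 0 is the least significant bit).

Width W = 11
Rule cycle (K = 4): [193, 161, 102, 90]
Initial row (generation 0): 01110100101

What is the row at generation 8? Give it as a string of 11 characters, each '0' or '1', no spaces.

Answer: 00001011000

Derivation:
Gen 0: 01110100101
Gen 1 (rule 193): 00110000000
Gen 2 (rule 161): 10000111111
Gen 3 (rule 102): 10001000001
Gen 4 (rule 90): 01010100010
Gen 5 (rule 193): 00000001000
Gen 6 (rule 161): 11111100011
Gen 7 (rule 102): 00000100101
Gen 8 (rule 90): 00001011000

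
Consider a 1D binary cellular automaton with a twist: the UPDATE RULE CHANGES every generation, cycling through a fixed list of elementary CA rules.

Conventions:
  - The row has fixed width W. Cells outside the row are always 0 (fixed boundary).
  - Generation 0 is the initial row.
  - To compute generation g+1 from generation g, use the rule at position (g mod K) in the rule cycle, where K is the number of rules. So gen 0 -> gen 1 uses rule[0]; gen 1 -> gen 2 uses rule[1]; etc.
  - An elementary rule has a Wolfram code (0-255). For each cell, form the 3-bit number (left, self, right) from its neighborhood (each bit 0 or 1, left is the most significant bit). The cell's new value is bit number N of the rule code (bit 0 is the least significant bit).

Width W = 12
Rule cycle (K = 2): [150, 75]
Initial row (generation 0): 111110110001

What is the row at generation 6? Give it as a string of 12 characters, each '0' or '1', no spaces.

Answer: 100100010110

Derivation:
Gen 0: 111110110001
Gen 1 (rule 150): 011100001011
Gen 2 (rule 75): 110101110011
Gen 3 (rule 150): 000100101100
Gen 4 (rule 75): 111001001101
Gen 5 (rule 150): 010111110001
Gen 6 (rule 75): 100100010110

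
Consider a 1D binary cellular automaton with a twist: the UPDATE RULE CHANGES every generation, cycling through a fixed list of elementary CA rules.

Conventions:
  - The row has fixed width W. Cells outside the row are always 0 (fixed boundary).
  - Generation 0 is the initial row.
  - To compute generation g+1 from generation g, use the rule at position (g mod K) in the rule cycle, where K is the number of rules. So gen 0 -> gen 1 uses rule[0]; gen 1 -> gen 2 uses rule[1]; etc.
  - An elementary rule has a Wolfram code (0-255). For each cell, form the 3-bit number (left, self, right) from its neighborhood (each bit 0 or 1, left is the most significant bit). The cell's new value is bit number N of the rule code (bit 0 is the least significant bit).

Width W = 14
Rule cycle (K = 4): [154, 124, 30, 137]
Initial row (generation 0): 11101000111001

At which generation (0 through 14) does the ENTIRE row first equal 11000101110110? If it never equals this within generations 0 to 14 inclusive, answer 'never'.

Answer: 1

Derivation:
Gen 0: 11101000111001
Gen 1 (rule 154): 11000101110110
Gen 2 (rule 124): 11100111011111
Gen 3 (rule 30): 10011100010000
Gen 4 (rule 137): 00011001000111
Gen 5 (rule 154): 00110110101110
Gen 6 (rule 124): 00111111111011
Gen 7 (rule 30): 01100000000010
Gen 8 (rule 137): 01001111111000
Gen 9 (rule 154): 10111111110100
Gen 10 (rule 124): 11100000011110
Gen 11 (rule 30): 10010000110001
Gen 12 (rule 137): 00000110100100
Gen 13 (rule 154): 00001100011010
Gen 14 (rule 124): 00001110011111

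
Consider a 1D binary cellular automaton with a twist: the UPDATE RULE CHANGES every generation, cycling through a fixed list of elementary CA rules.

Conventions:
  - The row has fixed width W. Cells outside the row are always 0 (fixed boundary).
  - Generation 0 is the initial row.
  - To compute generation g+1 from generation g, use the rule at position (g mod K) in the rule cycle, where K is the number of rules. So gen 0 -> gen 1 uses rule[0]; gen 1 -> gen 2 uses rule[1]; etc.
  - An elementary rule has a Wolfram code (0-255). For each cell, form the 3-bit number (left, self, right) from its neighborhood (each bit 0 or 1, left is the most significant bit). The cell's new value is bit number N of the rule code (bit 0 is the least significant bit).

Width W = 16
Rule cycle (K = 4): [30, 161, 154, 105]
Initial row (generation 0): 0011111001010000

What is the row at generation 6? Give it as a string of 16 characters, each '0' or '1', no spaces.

Answer: 0000011100110000

Derivation:
Gen 0: 0011111001010000
Gen 1 (rule 30): 0110000111011000
Gen 2 (rule 161): 0000110010100011
Gen 3 (rule 154): 0001101100010110
Gen 4 (rule 105): 1101111101001110
Gen 5 (rule 30): 1001000001111001
Gen 6 (rule 161): 0000011100110000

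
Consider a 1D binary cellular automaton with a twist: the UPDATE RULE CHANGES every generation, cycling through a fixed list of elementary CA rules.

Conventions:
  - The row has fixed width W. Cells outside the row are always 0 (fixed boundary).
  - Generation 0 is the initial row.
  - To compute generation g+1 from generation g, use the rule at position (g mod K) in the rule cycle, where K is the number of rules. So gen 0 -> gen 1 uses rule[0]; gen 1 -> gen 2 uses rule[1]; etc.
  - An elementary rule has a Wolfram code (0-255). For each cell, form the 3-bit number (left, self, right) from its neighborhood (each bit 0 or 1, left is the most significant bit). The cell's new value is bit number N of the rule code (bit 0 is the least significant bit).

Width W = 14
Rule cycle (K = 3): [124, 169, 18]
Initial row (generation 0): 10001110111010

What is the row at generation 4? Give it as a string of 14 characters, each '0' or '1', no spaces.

Gen 0: 10001110111010
Gen 1 (rule 124): 11001011101111
Gen 2 (rule 169): 10000111011110
Gen 3 (rule 18): 01001000000001
Gen 4 (rule 124): 01101100000001

Answer: 01101100000001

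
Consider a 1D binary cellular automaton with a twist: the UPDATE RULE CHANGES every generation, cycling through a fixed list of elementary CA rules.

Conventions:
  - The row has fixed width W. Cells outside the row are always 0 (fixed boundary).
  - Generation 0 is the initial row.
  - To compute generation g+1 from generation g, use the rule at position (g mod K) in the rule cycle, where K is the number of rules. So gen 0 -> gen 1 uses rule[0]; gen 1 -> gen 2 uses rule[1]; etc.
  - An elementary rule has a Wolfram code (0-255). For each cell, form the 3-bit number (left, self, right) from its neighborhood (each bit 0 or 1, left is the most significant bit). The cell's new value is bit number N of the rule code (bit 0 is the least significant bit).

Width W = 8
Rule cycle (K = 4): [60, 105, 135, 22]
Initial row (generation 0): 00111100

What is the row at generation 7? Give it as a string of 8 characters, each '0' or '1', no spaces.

Gen 0: 00111100
Gen 1 (rule 60): 00100010
Gen 2 (rule 105): 10001000
Gen 3 (rule 135): 10111011
Gen 4 (rule 22): 10000000
Gen 5 (rule 60): 11000000
Gen 6 (rule 105): 11011111
Gen 7 (rule 135): 00001110

Answer: 00001110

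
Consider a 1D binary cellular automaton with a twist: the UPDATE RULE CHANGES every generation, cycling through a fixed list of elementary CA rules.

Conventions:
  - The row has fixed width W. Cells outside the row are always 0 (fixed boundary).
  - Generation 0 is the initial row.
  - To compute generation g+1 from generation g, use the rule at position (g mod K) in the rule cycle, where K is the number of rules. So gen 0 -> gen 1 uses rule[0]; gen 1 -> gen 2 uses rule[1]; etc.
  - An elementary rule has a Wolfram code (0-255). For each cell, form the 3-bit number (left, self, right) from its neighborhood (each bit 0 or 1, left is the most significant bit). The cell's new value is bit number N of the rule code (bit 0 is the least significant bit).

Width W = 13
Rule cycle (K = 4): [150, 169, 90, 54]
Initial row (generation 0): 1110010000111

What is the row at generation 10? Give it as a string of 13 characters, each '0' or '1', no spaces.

Answer: 1001111101110

Derivation:
Gen 0: 1110010000111
Gen 1 (rule 150): 0101111001010
Gen 2 (rule 169): 0011110000100
Gen 3 (rule 90): 0110011001010
Gen 4 (rule 54): 1001100111111
Gen 5 (rule 150): 1110011011110
Gen 6 (rule 169): 1100010111100
Gen 7 (rule 90): 1110100100110
Gen 8 (rule 54): 0001111111001
Gen 9 (rule 150): 0010111110111
Gen 10 (rule 169): 1001111101110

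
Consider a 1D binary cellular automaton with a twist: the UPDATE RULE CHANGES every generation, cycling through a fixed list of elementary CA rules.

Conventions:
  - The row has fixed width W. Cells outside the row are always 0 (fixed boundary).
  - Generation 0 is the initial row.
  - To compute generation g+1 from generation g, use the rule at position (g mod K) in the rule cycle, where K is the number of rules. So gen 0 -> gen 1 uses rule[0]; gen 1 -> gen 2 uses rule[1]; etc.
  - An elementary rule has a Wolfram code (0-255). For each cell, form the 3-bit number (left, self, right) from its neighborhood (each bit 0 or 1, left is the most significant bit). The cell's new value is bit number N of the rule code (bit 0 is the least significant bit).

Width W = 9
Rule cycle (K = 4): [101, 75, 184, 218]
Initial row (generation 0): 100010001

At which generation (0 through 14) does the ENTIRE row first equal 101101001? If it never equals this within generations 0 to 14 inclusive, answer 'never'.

Answer: never

Derivation:
Gen 0: 100010001
Gen 1 (rule 101): 101010101
Gen 2 (rule 75): 000000000
Gen 3 (rule 184): 000000000
Gen 4 (rule 218): 000000000
Gen 5 (rule 101): 111111111
Gen 6 (rule 75): 100000001
Gen 7 (rule 184): 010000000
Gen 8 (rule 218): 101000000
Gen 9 (rule 101): 111011111
Gen 10 (rule 75): 101010001
Gen 11 (rule 184): 010101000
Gen 12 (rule 218): 100000100
Gen 13 (rule 101): 101110101
Gen 14 (rule 75): 001010000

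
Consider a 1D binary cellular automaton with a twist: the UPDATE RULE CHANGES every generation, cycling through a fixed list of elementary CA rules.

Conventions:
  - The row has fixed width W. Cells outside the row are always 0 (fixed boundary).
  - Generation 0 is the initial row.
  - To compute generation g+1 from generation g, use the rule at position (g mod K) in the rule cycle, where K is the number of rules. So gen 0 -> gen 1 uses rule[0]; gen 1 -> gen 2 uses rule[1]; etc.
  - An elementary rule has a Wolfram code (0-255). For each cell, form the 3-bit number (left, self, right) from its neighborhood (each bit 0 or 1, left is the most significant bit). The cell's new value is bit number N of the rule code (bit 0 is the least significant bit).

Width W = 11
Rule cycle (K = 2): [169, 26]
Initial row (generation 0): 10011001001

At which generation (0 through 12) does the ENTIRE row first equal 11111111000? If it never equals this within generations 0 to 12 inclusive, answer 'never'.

Gen 0: 10011001001
Gen 1 (rule 169): 00010000000
Gen 2 (rule 26): 00101000000
Gen 3 (rule 169): 10010011111
Gen 4 (rule 26): 01101110000
Gen 5 (rule 169): 01011100111
Gen 6 (rule 26): 10010011100
Gen 7 (rule 169): 00000011001
Gen 8 (rule 26): 00000110110
Gen 9 (rule 169): 11110101100
Gen 10 (rule 26): 10000001010
Gen 11 (rule 169): 00111100100
Gen 12 (rule 26): 01100011010

Answer: never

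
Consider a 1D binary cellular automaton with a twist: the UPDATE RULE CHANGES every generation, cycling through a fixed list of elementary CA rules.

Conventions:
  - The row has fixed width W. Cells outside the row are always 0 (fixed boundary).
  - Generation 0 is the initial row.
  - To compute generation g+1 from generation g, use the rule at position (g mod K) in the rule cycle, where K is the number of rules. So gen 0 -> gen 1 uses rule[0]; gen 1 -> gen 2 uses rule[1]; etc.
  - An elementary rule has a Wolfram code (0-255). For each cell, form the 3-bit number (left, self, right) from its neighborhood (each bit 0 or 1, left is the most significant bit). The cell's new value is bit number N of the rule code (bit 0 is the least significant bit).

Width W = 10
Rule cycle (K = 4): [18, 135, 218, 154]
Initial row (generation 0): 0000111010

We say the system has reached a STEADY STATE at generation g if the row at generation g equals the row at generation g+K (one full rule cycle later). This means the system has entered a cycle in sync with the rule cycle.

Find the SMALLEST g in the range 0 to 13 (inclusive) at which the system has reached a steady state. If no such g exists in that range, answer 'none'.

Gen 0: 0000111010
Gen 1 (rule 18): 0001000001
Gen 2 (rule 135): 1111011111
Gen 3 (rule 218): 1111011111
Gen 4 (rule 154): 1110011110
Gen 5 (rule 18): 0001100001
Gen 6 (rule 135): 1110001111
Gen 7 (rule 218): 1111011111
Gen 8 (rule 154): 1110011110
Gen 9 (rule 18): 0001100001
Gen 10 (rule 135): 1110001111
Gen 11 (rule 218): 1111011111
Gen 12 (rule 154): 1110011110
Gen 13 (rule 18): 0001100001
Gen 14 (rule 135): 1110001111
Gen 15 (rule 218): 1111011111
Gen 16 (rule 154): 1110011110
Gen 17 (rule 18): 0001100001

Answer: 3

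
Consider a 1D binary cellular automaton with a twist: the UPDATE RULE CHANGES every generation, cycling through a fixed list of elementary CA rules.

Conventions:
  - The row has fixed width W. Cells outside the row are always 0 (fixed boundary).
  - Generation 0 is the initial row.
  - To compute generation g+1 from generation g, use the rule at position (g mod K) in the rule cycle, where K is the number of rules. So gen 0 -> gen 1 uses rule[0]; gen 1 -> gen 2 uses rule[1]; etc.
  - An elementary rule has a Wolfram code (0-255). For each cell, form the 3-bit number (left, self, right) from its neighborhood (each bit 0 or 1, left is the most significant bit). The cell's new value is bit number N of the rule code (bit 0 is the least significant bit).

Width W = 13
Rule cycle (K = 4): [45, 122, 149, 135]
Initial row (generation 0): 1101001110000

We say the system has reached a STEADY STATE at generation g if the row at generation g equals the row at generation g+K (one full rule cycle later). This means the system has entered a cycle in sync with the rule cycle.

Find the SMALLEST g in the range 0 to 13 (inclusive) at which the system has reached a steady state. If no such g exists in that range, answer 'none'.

Answer: 9

Derivation:
Gen 0: 1101001110000
Gen 1 (rule 45): 1011001000111
Gen 2 (rule 122): 0111110101101
Gen 3 (rule 149): 0011100100001
Gen 4 (rule 135): 1101001101111
Gen 5 (rule 45): 1011001011000
Gen 6 (rule 122): 0111110111100
Gen 7 (rule 149): 0011100011011
Gen 8 (rule 135): 1101001100000
Gen 9 (rule 45): 1011001001111
Gen 10 (rule 122): 0111110111001
Gen 11 (rule 149): 0011100010101
Gen 12 (rule 135): 1101001110101
Gen 13 (rule 45): 1011001001111
Gen 14 (rule 122): 0111110111001
Gen 15 (rule 149): 0011100010101
Gen 16 (rule 135): 1101001110101
Gen 17 (rule 45): 1011001001111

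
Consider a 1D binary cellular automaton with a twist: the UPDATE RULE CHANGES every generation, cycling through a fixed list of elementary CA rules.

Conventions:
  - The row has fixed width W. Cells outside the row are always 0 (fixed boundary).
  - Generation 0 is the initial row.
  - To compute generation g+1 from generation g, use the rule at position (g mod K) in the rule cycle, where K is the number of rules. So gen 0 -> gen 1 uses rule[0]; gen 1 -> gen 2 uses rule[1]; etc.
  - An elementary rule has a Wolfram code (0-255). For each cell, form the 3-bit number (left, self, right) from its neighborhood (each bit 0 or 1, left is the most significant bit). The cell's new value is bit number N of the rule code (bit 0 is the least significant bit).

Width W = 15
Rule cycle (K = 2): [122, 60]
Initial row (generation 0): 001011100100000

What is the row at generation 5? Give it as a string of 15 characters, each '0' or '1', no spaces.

Gen 0: 001011100100000
Gen 1 (rule 122): 010110111010000
Gen 2 (rule 60): 011101100111000
Gen 3 (rule 122): 110111111101100
Gen 4 (rule 60): 101100000011010
Gen 5 (rule 122): 011110000111101

Answer: 011110000111101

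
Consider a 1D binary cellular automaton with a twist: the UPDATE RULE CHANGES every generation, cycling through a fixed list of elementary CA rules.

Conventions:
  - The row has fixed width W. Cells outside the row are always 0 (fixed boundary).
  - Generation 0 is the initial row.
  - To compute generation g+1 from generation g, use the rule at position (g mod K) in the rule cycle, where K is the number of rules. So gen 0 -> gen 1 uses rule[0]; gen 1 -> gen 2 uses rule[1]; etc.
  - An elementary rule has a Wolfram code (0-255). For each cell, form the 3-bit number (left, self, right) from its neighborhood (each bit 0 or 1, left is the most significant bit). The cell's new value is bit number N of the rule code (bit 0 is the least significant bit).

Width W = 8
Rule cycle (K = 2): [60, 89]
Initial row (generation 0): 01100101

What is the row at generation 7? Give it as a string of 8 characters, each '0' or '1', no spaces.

Answer: 01011101

Derivation:
Gen 0: 01100101
Gen 1 (rule 60): 01010111
Gen 2 (rule 89): 00000101
Gen 3 (rule 60): 00000111
Gen 4 (rule 89): 11110101
Gen 5 (rule 60): 10001111
Gen 6 (rule 89): 01101001
Gen 7 (rule 60): 01011101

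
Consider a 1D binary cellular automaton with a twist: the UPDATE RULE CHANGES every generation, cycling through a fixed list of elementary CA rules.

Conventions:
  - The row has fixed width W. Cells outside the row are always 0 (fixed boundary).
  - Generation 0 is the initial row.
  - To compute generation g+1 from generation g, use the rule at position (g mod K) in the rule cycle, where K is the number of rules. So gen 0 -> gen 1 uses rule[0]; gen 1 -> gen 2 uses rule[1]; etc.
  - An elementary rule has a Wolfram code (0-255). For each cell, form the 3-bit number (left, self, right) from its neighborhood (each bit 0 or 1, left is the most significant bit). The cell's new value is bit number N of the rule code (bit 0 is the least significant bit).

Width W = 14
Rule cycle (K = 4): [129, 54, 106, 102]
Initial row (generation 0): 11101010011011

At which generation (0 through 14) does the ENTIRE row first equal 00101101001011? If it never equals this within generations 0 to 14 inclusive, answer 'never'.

Gen 0: 11101010011011
Gen 1 (rule 129): 01000000000000
Gen 2 (rule 54): 11100000000000
Gen 3 (rule 106): 10100000000000
Gen 4 (rule 102): 11100000000000
Gen 5 (rule 129): 01001111111111
Gen 6 (rule 54): 11110000000000
Gen 7 (rule 106): 10010000000000
Gen 8 (rule 102): 10110000000000
Gen 9 (rule 129): 00000111111111
Gen 10 (rule 54): 00001000000000
Gen 11 (rule 106): 00010000000000
Gen 12 (rule 102): 00110000000000
Gen 13 (rule 129): 10000111111111
Gen 14 (rule 54): 11001000000000

Answer: never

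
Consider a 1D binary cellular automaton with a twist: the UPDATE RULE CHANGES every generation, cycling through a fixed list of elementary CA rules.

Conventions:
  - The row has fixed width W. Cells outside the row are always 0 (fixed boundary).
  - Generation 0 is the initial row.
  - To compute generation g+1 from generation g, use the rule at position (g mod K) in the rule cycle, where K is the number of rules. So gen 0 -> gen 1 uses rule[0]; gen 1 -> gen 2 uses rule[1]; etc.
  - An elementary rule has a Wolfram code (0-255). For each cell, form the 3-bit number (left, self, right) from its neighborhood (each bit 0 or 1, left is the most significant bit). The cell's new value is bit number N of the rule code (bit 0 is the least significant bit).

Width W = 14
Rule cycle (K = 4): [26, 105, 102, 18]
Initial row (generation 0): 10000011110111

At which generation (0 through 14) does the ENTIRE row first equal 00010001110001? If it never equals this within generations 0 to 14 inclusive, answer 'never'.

Gen 0: 10000011110111
Gen 1 (rule 26): 01000110000100
Gen 2 (rule 105): 00010110110001
Gen 3 (rule 102): 00111011010011
Gen 4 (rule 18): 01000000001100
Gen 5 (rule 26): 10100000011010
Gen 6 (rule 105): 01001111011100
Gen 7 (rule 102): 11010001100100
Gen 8 (rule 18): 00001010011010
Gen 9 (rule 26): 00010001110001
Gen 10 (rule 105): 11000101010100
Gen 11 (rule 102): 01001111111100
Gen 12 (rule 18): 10110000000010
Gen 13 (rule 26): 00101000000101
Gen 14 (rule 105): 10010011110010

Answer: 9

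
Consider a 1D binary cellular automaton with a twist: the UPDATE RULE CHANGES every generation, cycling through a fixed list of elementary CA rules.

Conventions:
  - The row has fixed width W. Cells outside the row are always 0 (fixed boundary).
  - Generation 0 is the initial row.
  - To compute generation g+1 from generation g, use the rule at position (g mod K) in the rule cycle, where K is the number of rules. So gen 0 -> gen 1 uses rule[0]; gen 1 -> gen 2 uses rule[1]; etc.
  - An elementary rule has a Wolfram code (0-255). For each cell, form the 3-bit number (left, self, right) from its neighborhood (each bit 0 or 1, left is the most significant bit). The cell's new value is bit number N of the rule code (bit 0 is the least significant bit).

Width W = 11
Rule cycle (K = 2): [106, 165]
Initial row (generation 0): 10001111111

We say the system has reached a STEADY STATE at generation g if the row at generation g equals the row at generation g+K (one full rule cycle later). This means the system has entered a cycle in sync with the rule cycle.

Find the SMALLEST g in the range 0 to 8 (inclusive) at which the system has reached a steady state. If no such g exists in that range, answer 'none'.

Answer: none

Derivation:
Gen 0: 10001111111
Gen 1 (rule 106): 00011000001
Gen 2 (rule 165): 11000011101
Gen 3 (rule 106): 11000110110
Gen 4 (rule 165): 00010001000
Gen 5 (rule 106): 00100010000
Gen 6 (rule 165): 10101010111
Gen 7 (rule 106): 01010101101
Gen 8 (rule 165): 01111110011
Gen 9 (rule 106): 11000010111
Gen 10 (rule 165): 00011011010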